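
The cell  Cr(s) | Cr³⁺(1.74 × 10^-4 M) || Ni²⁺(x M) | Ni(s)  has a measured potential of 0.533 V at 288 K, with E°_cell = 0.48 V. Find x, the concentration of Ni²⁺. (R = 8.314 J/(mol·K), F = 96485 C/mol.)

From the Nernst equation, ln Q = nF(E° − E)/RT = 6×96485×(0.48 − 0.533)/(8.314×288) = -12.814, so Q = 2.72 × 10^-6.
With Q = [Cr³⁺]^2/[Ni²⁺]^3 and the known concentrations, [Ni²⁺]^3 in the denominator gives [Ni²⁺] = 0.22 M.

0.22 M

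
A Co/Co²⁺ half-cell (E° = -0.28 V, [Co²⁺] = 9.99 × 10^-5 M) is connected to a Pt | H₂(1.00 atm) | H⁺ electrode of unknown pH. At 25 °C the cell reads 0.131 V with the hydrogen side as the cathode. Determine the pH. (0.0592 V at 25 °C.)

pH = 4.52

E°_cell = 0.28 V and n = 2.
log Q = n(E° − E)/0.0592 = 2×(0.28 − 0.131)/0.0592 = 5.034.
With Q = [Co²⁺]·P(H₂) / [H⁺]^2, solving for [H⁺] gives log[H⁺] = -4.517, so pH = 4.52.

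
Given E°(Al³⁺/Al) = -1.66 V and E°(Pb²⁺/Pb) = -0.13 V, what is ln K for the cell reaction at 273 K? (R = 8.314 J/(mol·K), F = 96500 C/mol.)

E°_cell = -0.13 − (-1.66) = 1.53 V, with n = 6 electrons transferred.
At equilibrium E = 0, so the Nernst equation gives ln K = nFE°/RT = (6)(96500)(1.53)/((8.314)(273)) = 390.30.

ln K = 390.3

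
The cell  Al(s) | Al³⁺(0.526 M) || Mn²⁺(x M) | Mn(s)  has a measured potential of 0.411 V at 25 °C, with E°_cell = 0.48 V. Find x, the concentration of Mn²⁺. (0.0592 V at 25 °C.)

From the Nernst equation, log Q = n(E° − E)/0.0592 = 6(0.48 − 0.411)/0.0592 = 6.993, so Q = 9.85 × 10^6.
With Q = [Al³⁺]^2/[Mn²⁺]^3 and the known concentrations, [Mn²⁺]^3 in the denominator gives [Mn²⁺] = 0.003 M.

0.003 M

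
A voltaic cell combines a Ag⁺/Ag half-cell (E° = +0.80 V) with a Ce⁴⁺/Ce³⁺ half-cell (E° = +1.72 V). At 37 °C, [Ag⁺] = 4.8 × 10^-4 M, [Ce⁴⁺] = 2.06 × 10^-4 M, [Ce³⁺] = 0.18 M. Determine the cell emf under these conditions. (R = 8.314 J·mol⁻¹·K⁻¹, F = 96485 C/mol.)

The Ce⁴⁺/Ce³⁺ couple has the higher reduction potential and acts as the cathode, so E°_cell = +1.72 − (+0.80) = 0.92 V.
Balancing electrons gives n = 1; the reaction quotient is Q = [Ag⁺]·[Ce³⁺]/[Ce⁴⁺] = 0.419.
E = E° − (RT/nF) ln Q = 0.92 − (8.314×310)/(1×96485) × (-0.869) = 0.920 + 0.023 = 0.943 V.

0.943 V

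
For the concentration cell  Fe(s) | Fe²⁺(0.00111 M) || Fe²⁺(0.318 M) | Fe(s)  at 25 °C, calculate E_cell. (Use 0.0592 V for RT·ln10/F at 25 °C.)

0.073 V

Both half-cells are Fe²⁺/Fe, so E°_cell = 0. The concentrated side is the cathode; the cell reaction moves Fe²⁺ from high to low concentration with n = 2.
Q = [Fe²⁺]_dilute/[Fe²⁺]_conc = 0.00111/0.318 = 0.00349.
E = 0 − (0.0592/2) log Q = −(0.0592/2)(-2.457) = 0.0727 V.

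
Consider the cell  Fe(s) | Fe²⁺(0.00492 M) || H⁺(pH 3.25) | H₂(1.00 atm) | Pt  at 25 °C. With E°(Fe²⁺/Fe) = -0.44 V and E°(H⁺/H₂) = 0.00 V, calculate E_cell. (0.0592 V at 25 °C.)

0.32 V

The hydrogen couple is the cathode, so E°_cell = 0.44 V; n = 2.
[H⁺] = 10^(−3.25) = 5.6 × 10^-4 M, and Q = [Fe²⁺]·P(H₂) / [H⁺]^2 = 1.56 × 10^4.
E = E° − (0.0592/2) log Q = 0.44 − (0.0592/2)(4.192) = 0.316 V.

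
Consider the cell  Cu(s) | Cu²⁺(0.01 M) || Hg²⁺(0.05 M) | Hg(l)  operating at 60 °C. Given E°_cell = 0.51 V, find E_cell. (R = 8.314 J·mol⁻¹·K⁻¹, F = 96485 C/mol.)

Balancing electrons gives n = 2; the reaction quotient is Q = [Cu²⁺]/[Hg²⁺] = 0.200.
E = E° − (RT/nF) ln Q = 0.51 − (8.314×333)/(2×96485) × (-1.609) = 0.510 + 0.023 = 0.533 V.

0.533 V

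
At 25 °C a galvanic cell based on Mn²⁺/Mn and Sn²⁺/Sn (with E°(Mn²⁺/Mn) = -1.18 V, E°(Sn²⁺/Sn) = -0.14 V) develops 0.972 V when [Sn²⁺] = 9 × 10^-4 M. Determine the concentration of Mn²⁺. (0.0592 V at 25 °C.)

0.18 M

From the Nernst equation, log Q = n(E° − E)/0.0592 = 2(1.04 − 0.972)/0.0592 = 2.297, so Q = 198.
With Q = [Mn²⁺]/[Sn²⁺] and the known concentrations, [Mn²⁺] in the numerator gives [Mn²⁺] = 0.18 M.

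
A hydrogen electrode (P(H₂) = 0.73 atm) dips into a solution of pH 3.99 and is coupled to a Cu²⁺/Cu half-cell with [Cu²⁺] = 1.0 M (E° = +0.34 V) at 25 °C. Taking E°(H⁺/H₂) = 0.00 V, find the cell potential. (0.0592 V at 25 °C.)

0.57 V

The Cu²⁺/Cu couple is the cathode, so E°_cell = 0.34 V; n = 2.
[H⁺] = 10^(−3.99) = 1 × 10^-4 M, and Q = [H⁺]^2 / ([Cu²⁺]·P(H₂)) = 1.43 × 10^-8.
E = E° − (0.0592/2) log Q = 0.34 − (0.0592/2)(-7.843) = 0.572 V.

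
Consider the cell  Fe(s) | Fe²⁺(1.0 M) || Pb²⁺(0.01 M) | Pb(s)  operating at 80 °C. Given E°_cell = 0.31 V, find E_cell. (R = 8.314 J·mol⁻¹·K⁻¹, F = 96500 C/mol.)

Balancing electrons gives n = 2; the reaction quotient is Q = [Fe²⁺]/[Pb²⁺] = 100.
E = E° − (RT/nF) ln Q = 0.31 − (8.314×353)/(2×96500) × (4.605) = 0.310 − 0.070 = 0.240 V.

0.240 V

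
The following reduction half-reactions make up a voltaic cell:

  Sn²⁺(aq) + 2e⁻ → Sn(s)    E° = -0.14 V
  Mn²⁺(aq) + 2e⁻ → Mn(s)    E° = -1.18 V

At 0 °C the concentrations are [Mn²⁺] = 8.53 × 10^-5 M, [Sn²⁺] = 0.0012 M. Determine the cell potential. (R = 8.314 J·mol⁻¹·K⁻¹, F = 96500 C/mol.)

The Sn²⁺/Sn couple has the higher reduction potential and acts as the cathode, so E°_cell = -0.14 − (-1.18) = 1.04 V.
Balancing electrons gives n = 2; the reaction quotient is Q = [Mn²⁺]/[Sn²⁺] = 0.0711.
E = E° − (RT/nF) ln Q = 1.04 − (8.314×273)/(2×96500) × (-2.644) = 1.040 + 0.031 = 1.071 V.

1.07 V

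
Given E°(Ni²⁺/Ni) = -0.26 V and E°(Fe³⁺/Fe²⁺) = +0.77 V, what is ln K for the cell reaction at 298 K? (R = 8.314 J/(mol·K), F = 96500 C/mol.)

E°_cell = +0.77 − (-0.26) = 1.03 V, with n = 2 electrons transferred.
At equilibrium E = 0, so the Nernst equation gives ln K = nFE°/RT = (2)(96500)(1.03)/((8.314)(298)) = 80.24.

ln K = 80.2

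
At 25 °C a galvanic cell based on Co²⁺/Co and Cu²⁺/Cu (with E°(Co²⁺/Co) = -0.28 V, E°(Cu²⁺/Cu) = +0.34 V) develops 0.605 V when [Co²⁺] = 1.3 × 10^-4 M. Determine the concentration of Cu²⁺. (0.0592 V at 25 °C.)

4 × 10^-5 M

From the Nernst equation, log Q = n(E° − E)/0.0592 = 2(0.62 − 0.605)/0.0592 = 0.507, so Q = 3.21.
With Q = [Co²⁺]/[Cu²⁺] and the known concentrations, [Cu²⁺] in the denominator gives [Cu²⁺] = 4 × 10^-5 M.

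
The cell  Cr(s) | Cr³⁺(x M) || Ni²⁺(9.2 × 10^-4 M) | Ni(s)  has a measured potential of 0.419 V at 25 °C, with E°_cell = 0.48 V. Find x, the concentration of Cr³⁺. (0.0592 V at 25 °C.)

From the Nernst equation, log Q = n(E° − E)/0.0592 = 6(0.48 − 0.419)/0.0592 = 6.182, so Q = 1.52 × 10^6.
With Q = [Cr³⁺]^2/[Ni²⁺]^3 and the known concentrations, [Cr³⁺]^2 in the numerator gives [Cr³⁺] = 0.034 M.

0.034 M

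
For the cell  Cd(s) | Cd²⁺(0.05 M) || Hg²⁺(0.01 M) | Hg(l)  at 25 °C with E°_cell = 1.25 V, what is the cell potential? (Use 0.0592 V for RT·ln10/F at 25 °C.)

1.23 V

Balancing electrons gives n = 2; the reaction quotient is Q = [Cd²⁺]/[Hg²⁺] = 5.00.
At 25 °C, E = E° − (0.0592/n) log Q = 1.25 − (0.0592/2)(0.699) = 1.250 − 0.021 = 1.229 V.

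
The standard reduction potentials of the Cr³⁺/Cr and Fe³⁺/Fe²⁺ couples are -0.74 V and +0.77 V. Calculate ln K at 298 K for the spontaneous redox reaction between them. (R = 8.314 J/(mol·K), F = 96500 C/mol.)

E°_cell = +0.77 − (-0.74) = 1.51 V, with n = 3 electrons transferred.
At equilibrium E = 0, so the Nernst equation gives ln K = nFE°/RT = (3)(96500)(1.51)/((8.314)(298)) = 176.44.

ln K = 176.4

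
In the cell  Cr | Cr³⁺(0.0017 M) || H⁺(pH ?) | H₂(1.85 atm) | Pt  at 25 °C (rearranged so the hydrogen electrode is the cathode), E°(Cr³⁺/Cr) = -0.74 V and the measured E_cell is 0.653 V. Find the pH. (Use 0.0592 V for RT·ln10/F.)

pH = 2.26

E°_cell = 0.74 V and n = 6.
log Q = n(E° − E)/0.0592 = 6×(0.74 − 0.653)/0.0592 = 8.818.
With Q = [Cr³⁺]^2·P(H₂)^3 / [H⁺]^6, solving for [H⁺] gives log[H⁺] = -2.259, so pH = 2.26.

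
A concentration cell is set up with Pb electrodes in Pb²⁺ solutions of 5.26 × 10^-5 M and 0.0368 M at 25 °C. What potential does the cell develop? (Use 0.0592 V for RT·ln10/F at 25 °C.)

Both half-cells are Pb²⁺/Pb, so E°_cell = 0. The concentrated side is the cathode; the cell reaction moves Pb²⁺ from high to low concentration with n = 2.
Q = [Pb²⁺]_dilute/[Pb²⁺]_conc = 5.26 × 10^-5/0.0368 = 0.00143.
E = 0 − (0.0592/2) log Q = −(0.0592/2)(-2.845) = 0.0842 V.

0.084 V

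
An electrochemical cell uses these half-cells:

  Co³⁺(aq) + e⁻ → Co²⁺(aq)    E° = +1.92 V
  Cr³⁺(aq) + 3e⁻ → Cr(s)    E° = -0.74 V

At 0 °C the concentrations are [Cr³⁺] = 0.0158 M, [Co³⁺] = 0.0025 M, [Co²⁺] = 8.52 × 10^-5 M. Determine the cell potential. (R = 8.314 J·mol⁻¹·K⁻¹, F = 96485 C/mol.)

The Co³⁺/Co²⁺ couple has the higher reduction potential and acts as the cathode, so E°_cell = +1.92 − (-0.74) = 2.66 V.
Balancing electrons gives n = 3; the reaction quotient is Q = [Cr³⁺]·[Co²⁺]^3/[Co³⁺]^3 = 6.25 × 10^-7.
E = E° − (RT/nF) ln Q = 2.66 − (8.314×273)/(3×96485) × (-14.285) = 2.660 + 0.112 = 2.772 V.

2.77 V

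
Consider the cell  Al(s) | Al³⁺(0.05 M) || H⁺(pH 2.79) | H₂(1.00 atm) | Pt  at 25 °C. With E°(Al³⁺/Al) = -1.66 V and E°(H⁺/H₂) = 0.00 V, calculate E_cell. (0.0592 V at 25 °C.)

The hydrogen couple is the cathode, so E°_cell = 1.66 V; n = 6.
[H⁺] = 10^(−2.79) = 0.0016 M, and Q = [Al³⁺]^2·P(H₂)^3 / [H⁺]^6 = 1.37 × 10^14.
E = E° − (0.0592/6) log Q = 1.66 − (0.0592/6)(14.138) = 1.521 V.

1.52 V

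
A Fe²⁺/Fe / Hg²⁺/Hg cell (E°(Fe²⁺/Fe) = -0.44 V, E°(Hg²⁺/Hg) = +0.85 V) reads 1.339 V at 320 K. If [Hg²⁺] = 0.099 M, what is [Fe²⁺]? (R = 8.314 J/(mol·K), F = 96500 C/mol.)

From the Nernst equation, ln Q = nF(E° − E)/RT = 2×96500×(1.29 − 1.339)/(8.314×320) = -3.555, so Q = 0.0286.
With Q = [Fe²⁺]/[Hg²⁺] and the known concentrations, [Fe²⁺] in the numerator gives [Fe²⁺] = 0.0028 M.

0.0028 M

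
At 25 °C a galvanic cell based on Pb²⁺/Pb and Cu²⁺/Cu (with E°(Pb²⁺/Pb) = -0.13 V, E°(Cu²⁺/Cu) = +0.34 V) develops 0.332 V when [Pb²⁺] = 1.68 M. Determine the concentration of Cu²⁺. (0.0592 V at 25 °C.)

3.7 × 10^-5 M

From the Nernst equation, log Q = n(E° − E)/0.0592 = 2(0.47 − 0.332)/0.0592 = 4.662, so Q = 4.59 × 10^4.
With Q = [Pb²⁺]/[Cu²⁺] and the known concentrations, [Cu²⁺] in the denominator gives [Cu²⁺] = 3.7 × 10^-5 M.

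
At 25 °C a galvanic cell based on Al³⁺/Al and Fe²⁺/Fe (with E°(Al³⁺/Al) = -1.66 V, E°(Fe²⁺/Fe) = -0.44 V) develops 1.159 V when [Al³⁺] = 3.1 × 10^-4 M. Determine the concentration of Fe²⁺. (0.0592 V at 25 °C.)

4 × 10^-5 M

From the Nernst equation, log Q = n(E° − E)/0.0592 = 6(1.22 − 1.159)/0.0592 = 6.182, so Q = 1.52 × 10^6.
With Q = [Al³⁺]^2/[Fe²⁺]^3 and the known concentrations, [Fe²⁺]^3 in the denominator gives [Fe²⁺] = 4 × 10^-5 M.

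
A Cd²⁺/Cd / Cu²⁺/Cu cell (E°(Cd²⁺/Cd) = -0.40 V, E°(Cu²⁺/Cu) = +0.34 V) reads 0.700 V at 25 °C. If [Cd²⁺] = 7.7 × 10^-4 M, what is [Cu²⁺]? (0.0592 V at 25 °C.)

3.4 × 10^-5 M

From the Nernst equation, log Q = n(E° − E)/0.0592 = 2(0.74 − 0.700)/0.0592 = 1.351, so Q = 22.5.
With Q = [Cd²⁺]/[Cu²⁺] and the known concentrations, [Cu²⁺] in the denominator gives [Cu²⁺] = 3.4 × 10^-5 M.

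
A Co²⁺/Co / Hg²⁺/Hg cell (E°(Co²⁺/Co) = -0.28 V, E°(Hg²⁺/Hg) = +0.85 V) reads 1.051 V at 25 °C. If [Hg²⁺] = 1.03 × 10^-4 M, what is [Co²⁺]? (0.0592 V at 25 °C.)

0.048 M

From the Nernst equation, log Q = n(E° − E)/0.0592 = 2(1.13 − 1.051)/0.0592 = 2.669, so Q = 467.
With Q = [Co²⁺]/[Hg²⁺] and the known concentrations, [Co²⁺] in the numerator gives [Co²⁺] = 0.048 M.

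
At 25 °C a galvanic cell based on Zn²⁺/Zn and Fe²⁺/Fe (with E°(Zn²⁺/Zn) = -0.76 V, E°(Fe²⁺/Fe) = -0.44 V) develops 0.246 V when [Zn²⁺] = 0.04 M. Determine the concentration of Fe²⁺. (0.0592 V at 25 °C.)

1.3 × 10^-4 M

From the Nernst equation, log Q = n(E° − E)/0.0592 = 2(0.32 − 0.246)/0.0592 = 2.500, so Q = 316.
With Q = [Zn²⁺]/[Fe²⁺] and the known concentrations, [Fe²⁺] in the denominator gives [Fe²⁺] = 1.3 × 10^-4 M.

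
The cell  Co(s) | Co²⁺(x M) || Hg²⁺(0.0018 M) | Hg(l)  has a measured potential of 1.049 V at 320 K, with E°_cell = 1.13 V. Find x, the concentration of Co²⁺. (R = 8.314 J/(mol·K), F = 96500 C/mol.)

From the Nernst equation, ln Q = nF(E° − E)/RT = 2×96500×(1.13 − 1.049)/(8.314×320) = 5.876, so Q = 356.
With Q = [Co²⁺]/[Hg²⁺] and the known concentrations, [Co²⁺] in the numerator gives [Co²⁺] = 0.64 M.

0.64 M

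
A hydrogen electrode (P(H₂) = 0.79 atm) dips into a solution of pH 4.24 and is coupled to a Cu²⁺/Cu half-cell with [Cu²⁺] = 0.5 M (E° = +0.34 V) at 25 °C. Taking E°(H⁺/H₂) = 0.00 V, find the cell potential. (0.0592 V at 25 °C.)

0.58 V

The Cu²⁺/Cu couple is the cathode, so E°_cell = 0.34 V; n = 2.
[H⁺] = 10^(−4.24) = 5.8 × 10^-5 M, and Q = [H⁺]^2 / ([Cu²⁺]·P(H₂)) = 8.38 × 10^-9.
E = E° − (0.0592/2) log Q = 0.34 − (0.0592/2)(-8.077) = 0.579 V.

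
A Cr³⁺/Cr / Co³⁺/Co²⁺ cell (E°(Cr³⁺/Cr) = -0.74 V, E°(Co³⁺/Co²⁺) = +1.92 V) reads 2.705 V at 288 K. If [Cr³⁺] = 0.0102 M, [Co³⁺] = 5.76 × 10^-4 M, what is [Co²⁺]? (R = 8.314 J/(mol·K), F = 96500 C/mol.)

From the Nernst equation, ln Q = nF(E° − E)/RT = 3×96500×(2.66 − 2.705)/(8.314×288) = -5.441, so Q = 0.00434.
With Q = [Cr³⁺]·[Co²⁺]^3/[Co³⁺]^3 and the known concentrations, [Co²⁺]^3 in the numerator gives [Co²⁺] = 4.3 × 10^-4 M.

4.3 × 10^-4 M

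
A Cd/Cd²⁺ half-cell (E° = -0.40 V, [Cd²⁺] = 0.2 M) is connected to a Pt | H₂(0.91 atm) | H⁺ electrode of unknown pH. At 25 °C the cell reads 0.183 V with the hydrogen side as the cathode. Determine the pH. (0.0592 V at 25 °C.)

pH = 4.04

E°_cell = 0.40 V and n = 2.
log Q = n(E° − E)/0.0592 = 2×(0.40 − 0.183)/0.0592 = 7.331.
With Q = [Cd²⁺]·P(H₂) / [H⁺]^2, solving for [H⁺] gives log[H⁺] = -4.036, so pH = 4.04.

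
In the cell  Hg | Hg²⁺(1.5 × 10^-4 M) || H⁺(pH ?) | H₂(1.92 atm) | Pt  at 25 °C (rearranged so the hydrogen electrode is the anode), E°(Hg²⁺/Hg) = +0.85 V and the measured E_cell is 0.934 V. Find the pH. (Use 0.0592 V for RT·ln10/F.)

pH = 3.19

E°_cell = 0.85 V and n = 2.
log Q = n(E° − E)/0.0592 = 2×(0.85 − 0.934)/0.0592 = -2.838.
With Q = [H⁺]^2 / ([Hg²⁺]·P(H₂)), solving for [H⁺] gives log[H⁺] = -3.189, so pH = 3.19.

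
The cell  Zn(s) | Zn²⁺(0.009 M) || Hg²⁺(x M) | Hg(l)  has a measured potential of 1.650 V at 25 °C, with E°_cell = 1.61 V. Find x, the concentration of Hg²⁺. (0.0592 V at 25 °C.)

0.2 M

From the Nernst equation, log Q = n(E° − E)/0.0592 = 2(1.61 − 1.650)/0.0592 = -1.351, so Q = 0.0445.
With Q = [Zn²⁺]/[Hg²⁺] and the known concentrations, [Hg²⁺] in the denominator gives [Hg²⁺] = 0.2 M.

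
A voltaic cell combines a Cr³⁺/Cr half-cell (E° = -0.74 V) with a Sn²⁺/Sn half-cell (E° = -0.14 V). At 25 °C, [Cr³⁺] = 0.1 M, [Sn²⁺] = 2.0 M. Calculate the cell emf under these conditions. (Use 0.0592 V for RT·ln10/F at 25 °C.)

The Sn²⁺/Sn couple has the higher reduction potential and acts as the cathode, so E°_cell = -0.14 − (-0.74) = 0.60 V.
Balancing electrons gives n = 6; the reaction quotient is Q = [Cr³⁺]^2/[Sn²⁺]^3 = 0.00125.
At 25 °C, E = E° − (0.0592/n) log Q = 0.60 − (0.0592/6)(-2.903) = 0.600 + 0.029 = 0.629 V.

0.629 V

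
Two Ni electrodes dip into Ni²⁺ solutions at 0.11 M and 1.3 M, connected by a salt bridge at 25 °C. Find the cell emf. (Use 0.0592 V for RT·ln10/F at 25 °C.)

Both half-cells are Ni²⁺/Ni, so E°_cell = 0. The concentrated side is the cathode; the cell reaction moves Ni²⁺ from high to low concentration with n = 2.
Q = [Ni²⁺]_dilute/[Ni²⁺]_conc = 0.11/1.3 = 0.0846.
E = 0 − (0.0592/2) log Q = −(0.0592/2)(-1.073) = 0.0318 V.

0.032 V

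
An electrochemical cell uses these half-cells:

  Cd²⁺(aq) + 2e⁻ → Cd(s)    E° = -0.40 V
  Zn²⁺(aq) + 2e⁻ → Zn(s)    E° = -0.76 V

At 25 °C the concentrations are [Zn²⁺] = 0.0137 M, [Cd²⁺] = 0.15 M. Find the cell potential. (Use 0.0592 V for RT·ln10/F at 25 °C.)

The Cd²⁺/Cd couple has the higher reduction potential and acts as the cathode, so E°_cell = -0.40 − (-0.76) = 0.36 V.
Balancing electrons gives n = 2; the reaction quotient is Q = [Zn²⁺]/[Cd²⁺] = 0.0913.
At 25 °C, E = E° − (0.0592/n) log Q = 0.36 − (0.0592/2)(-1.039) = 0.360 + 0.031 = 0.391 V.

0.391 V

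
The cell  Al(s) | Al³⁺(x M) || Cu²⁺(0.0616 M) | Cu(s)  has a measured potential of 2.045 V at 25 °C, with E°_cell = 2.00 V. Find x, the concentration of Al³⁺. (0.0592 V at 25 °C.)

8 × 10^-5 M

From the Nernst equation, log Q = n(E° − E)/0.0592 = 6(2.00 − 2.045)/0.0592 = -4.561, so Q = 2.75 × 10^-5.
With Q = [Al³⁺]^2/[Cu²⁺]^3 and the known concentrations, [Al³⁺]^2 in the numerator gives [Al³⁺] = 8 × 10^-5 M.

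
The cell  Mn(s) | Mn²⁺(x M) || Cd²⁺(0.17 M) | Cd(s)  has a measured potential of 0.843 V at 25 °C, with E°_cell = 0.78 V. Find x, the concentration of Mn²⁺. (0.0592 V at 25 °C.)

0.0013 M

From the Nernst equation, log Q = n(E° − E)/0.0592 = 2(0.78 − 0.843)/0.0592 = -2.128, so Q = 0.00744.
With Q = [Mn²⁺]/[Cd²⁺] and the known concentrations, [Mn²⁺] in the numerator gives [Mn²⁺] = 0.0013 M.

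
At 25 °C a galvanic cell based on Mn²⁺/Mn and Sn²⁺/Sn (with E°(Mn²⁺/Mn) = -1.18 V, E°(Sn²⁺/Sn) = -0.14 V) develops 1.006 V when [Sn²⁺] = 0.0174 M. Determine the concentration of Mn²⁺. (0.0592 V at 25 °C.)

From the Nernst equation, log Q = n(E° − E)/0.0592 = 2(1.04 − 1.006)/0.0592 = 1.149, so Q = 14.1.
With Q = [Mn²⁺]/[Sn²⁺] and the known concentrations, [Mn²⁺] in the numerator gives [Mn²⁺] = 0.25 M.

0.25 M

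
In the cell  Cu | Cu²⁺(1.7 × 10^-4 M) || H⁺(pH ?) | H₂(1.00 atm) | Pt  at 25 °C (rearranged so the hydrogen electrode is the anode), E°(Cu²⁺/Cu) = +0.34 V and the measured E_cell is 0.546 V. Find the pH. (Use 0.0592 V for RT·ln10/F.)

E°_cell = 0.34 V and n = 2.
log Q = n(E° − E)/0.0592 = 2×(0.34 − 0.546)/0.0592 = -6.959.
With Q = [H⁺]^2 / ([Cu²⁺]·P(H₂)), solving for [H⁺] gives log[H⁺] = -5.365, so pH = 5.36.

pH = 5.36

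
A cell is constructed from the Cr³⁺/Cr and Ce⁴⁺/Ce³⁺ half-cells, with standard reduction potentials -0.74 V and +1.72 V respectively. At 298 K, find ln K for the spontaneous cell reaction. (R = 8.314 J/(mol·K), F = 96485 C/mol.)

ln K = 287.4

E°_cell = +1.72 − (-0.74) = 2.46 V, with n = 3 electrons transferred.
At equilibrium E = 0, so the Nernst equation gives ln K = nFE°/RT = (3)(96485)(2.46)/((8.314)(298)) = 287.40.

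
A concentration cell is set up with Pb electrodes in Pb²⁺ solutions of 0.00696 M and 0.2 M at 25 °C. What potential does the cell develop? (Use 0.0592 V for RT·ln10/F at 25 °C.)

0.043 V

Both half-cells are Pb²⁺/Pb, so E°_cell = 0. The concentrated side is the cathode; the cell reaction moves Pb²⁺ from high to low concentration with n = 2.
Q = [Pb²⁺]_dilute/[Pb²⁺]_conc = 0.00696/0.2 = 0.0348.
E = 0 − (0.0592/2) log Q = −(0.0592/2)(-1.458) = 0.0432 V.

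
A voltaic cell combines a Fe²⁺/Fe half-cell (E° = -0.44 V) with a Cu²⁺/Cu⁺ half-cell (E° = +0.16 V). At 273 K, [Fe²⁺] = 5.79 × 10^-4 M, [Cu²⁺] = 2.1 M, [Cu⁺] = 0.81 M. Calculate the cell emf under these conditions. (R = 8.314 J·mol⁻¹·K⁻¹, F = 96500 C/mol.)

The Cu²⁺/Cu⁺ couple has the higher reduction potential and acts as the cathode, so E°_cell = +0.16 − (-0.44) = 0.60 V.
Balancing electrons gives n = 2; the reaction quotient is Q = [Fe²⁺]·[Cu⁺]^2/[Cu²⁺]^2 = 8.61 × 10^-5.
E = E° − (RT/nF) ln Q = 0.60 − (8.314×273)/(2×96500) × (-9.360) = 0.600 + 0.110 = 0.710 V.

0.710 V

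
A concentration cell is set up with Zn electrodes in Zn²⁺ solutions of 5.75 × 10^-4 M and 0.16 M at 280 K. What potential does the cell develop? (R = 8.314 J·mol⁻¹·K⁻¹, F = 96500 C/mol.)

0.068 V

Both half-cells are Zn²⁺/Zn, so E°_cell = 0. The concentrated side is the cathode; the cell reaction moves Zn²⁺ from high to low concentration with n = 2.
Q = [Zn²⁺]_dilute/[Zn²⁺]_conc = 5.75 × 10^-4/0.16 = 0.00359.
E = 0 − (RT/nF) ln Q = −((8.314×280)/(2×96500))(-5.629) = 0.0679 V.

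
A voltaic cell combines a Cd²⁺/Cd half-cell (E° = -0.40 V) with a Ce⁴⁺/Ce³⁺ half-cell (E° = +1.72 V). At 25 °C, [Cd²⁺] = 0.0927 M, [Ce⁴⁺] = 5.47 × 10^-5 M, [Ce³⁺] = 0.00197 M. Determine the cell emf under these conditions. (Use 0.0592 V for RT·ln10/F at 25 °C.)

The Ce⁴⁺/Ce³⁺ couple has the higher reduction potential and acts as the cathode, so E°_cell = +1.72 − (-0.40) = 2.12 V.
Balancing electrons gives n = 2; the reaction quotient is Q = [Cd²⁺]·[Ce³⁺]^2/[Ce⁴⁺]^2 = 120.
At 25 °C, E = E° − (0.0592/n) log Q = 2.12 − (0.0592/2)(2.080) = 2.120 − 0.062 = 2.058 V.

2.06 V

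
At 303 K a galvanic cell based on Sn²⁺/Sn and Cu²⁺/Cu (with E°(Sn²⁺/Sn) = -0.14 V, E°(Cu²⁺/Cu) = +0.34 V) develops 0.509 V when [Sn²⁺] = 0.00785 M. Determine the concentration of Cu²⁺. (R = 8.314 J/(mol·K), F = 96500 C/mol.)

0.072 M

From the Nernst equation, ln Q = nF(E° − E)/RT = 2×96500×(0.48 − 0.509)/(8.314×303) = -2.222, so Q = 0.108.
With Q = [Sn²⁺]/[Cu²⁺] and the known concentrations, [Cu²⁺] in the denominator gives [Cu²⁺] = 0.072 M.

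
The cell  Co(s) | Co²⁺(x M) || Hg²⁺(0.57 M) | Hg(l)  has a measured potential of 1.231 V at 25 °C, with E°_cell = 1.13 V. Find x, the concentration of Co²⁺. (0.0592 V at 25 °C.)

2.2 × 10^-4 M

From the Nernst equation, log Q = n(E° − E)/0.0592 = 2(1.13 − 1.231)/0.0592 = -3.412, so Q = 3.87 × 10^-4.
With Q = [Co²⁺]/[Hg²⁺] and the known concentrations, [Co²⁺] in the numerator gives [Co²⁺] = 2.2 × 10^-4 M.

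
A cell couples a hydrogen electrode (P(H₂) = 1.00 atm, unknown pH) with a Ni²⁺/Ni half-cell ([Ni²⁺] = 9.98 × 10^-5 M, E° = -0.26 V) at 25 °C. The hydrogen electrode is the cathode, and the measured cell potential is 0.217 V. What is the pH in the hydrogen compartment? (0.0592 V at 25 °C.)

E°_cell = 0.26 V and n = 2.
log Q = n(E° − E)/0.0592 = 2×(0.26 − 0.217)/0.0592 = 1.453.
With Q = [Ni²⁺]·P(H₂) / [H⁺]^2, solving for [H⁺] gives log[H⁺] = -2.727, so pH = 2.73.

pH = 2.73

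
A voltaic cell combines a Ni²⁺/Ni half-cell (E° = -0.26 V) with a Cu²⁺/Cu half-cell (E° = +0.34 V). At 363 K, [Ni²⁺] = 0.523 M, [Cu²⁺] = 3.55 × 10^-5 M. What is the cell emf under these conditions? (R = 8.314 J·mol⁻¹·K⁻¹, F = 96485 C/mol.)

0.450 V

The Cu²⁺/Cu couple has the higher reduction potential and acts as the cathode, so E°_cell = +0.34 − (-0.26) = 0.60 V.
Balancing electrons gives n = 2; the reaction quotient is Q = [Ni²⁺]/[Cu²⁺] = 1.47 × 10^4.
E = E° − (RT/nF) ln Q = 0.60 − (8.314×363)/(2×96485) × (9.598) = 0.600 − 0.150 = 0.450 V.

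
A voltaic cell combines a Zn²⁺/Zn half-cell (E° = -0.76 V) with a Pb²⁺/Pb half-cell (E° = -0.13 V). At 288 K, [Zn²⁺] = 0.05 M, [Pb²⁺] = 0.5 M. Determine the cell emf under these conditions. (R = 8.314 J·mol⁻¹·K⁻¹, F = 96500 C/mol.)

The Pb²⁺/Pb couple has the higher reduction potential and acts as the cathode, so E°_cell = -0.13 − (-0.76) = 0.63 V.
Balancing electrons gives n = 2; the reaction quotient is Q = [Zn²⁺]/[Pb²⁺] = 0.100.
E = E° − (RT/nF) ln Q = 0.63 − (8.314×288)/(2×96500) × (-2.303) = 0.630 + 0.029 = 0.659 V.

0.659 V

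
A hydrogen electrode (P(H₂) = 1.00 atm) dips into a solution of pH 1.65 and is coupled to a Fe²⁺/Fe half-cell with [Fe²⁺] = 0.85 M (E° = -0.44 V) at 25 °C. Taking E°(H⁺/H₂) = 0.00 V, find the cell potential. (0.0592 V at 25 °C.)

The hydrogen couple is the cathode, so E°_cell = 0.44 V; n = 2.
[H⁺] = 10^(−1.65) = 0.022 M, and Q = [Fe²⁺]·P(H₂) / [H⁺]^2 = 1700.
E = E° − (0.0592/2) log Q = 0.44 − (0.0592/2)(3.229) = 0.344 V.

0.34 V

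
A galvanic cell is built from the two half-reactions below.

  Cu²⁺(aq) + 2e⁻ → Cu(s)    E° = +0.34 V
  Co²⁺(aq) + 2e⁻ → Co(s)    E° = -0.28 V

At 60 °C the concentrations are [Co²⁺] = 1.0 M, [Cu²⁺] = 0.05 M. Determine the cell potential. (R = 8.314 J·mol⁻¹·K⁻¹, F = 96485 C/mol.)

0.577 V

The Cu²⁺/Cu couple has the higher reduction potential and acts as the cathode, so E°_cell = +0.34 − (-0.28) = 0.62 V.
Balancing electrons gives n = 2; the reaction quotient is Q = [Co²⁺]/[Cu²⁺] = 20.0.
E = E° − (RT/nF) ln Q = 0.62 − (8.314×333)/(2×96485) × (2.996) = 0.620 − 0.043 = 0.577 V.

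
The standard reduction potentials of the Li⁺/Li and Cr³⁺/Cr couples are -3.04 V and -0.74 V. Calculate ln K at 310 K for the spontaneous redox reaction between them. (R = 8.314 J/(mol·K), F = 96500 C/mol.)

E°_cell = -0.74 − (-3.04) = 2.30 V, with n = 3 electrons transferred.
At equilibrium E = 0, so the Nernst equation gives ln K = nFE°/RT = (3)(96500)(2.30)/((8.314)(310)) = 258.35.

ln K = 258.3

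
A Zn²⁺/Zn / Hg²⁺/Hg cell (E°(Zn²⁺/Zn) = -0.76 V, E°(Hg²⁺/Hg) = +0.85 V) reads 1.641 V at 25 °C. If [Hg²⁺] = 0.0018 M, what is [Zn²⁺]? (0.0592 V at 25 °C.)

From the Nernst equation, log Q = n(E° − E)/0.0592 = 2(1.61 − 1.641)/0.0592 = -1.047, so Q = 0.0897.
With Q = [Zn²⁺]/[Hg²⁺] and the known concentrations, [Zn²⁺] in the numerator gives [Zn²⁺] = 1.6 × 10^-4 M.

1.6 × 10^-4 M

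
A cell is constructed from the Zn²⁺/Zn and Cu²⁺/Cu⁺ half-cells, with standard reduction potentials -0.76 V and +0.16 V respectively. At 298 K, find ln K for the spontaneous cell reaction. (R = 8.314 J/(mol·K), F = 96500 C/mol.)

E°_cell = +0.16 − (-0.76) = 0.92 V, with n = 2 electrons transferred.
At equilibrium E = 0, so the Nernst equation gives ln K = nFE°/RT = (2)(96500)(0.92)/((8.314)(298)) = 71.67.

ln K = 71.7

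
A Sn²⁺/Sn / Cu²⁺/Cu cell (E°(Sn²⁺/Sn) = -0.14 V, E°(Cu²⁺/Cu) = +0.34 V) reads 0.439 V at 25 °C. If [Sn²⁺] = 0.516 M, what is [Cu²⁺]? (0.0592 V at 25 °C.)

0.021 M

From the Nernst equation, log Q = n(E° − E)/0.0592 = 2(0.48 − 0.439)/0.0592 = 1.385, so Q = 24.3.
With Q = [Sn²⁺]/[Cu²⁺] and the known concentrations, [Cu²⁺] in the denominator gives [Cu²⁺] = 0.021 M.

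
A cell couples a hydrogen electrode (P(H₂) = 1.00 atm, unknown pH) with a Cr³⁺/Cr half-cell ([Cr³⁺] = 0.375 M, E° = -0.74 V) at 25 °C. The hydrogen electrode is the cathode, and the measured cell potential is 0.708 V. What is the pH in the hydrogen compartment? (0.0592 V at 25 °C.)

E°_cell = 0.74 V and n = 6.
log Q = n(E° − E)/0.0592 = 6×(0.74 − 0.708)/0.0592 = 3.243.
With Q = [Cr³⁺]^2·P(H₂)^3 / [H⁺]^6, solving for [H⁺] gives log[H⁺] = -0.683, so pH = 0.68.

pH = 0.68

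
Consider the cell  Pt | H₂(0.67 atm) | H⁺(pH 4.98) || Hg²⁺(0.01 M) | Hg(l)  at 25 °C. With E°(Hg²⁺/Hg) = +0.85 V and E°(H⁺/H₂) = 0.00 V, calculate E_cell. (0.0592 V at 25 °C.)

1.08 V

The Hg²⁺/Hg couple is the cathode, so E°_cell = 0.85 V; n = 2.
[H⁺] = 10^(−4.98) = 1 × 10^-5 M, and Q = [H⁺]^2 / ([Hg²⁺]·P(H₂)) = 1.64 × 10^-8.
E = E° − (0.0592/2) log Q = 0.85 − (0.0592/2)(-7.786) = 1.080 V.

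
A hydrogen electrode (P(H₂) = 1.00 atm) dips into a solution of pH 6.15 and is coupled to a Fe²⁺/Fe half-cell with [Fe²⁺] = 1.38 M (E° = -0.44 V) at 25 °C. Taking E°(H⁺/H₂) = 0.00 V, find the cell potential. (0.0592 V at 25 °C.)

The hydrogen couple is the cathode, so E°_cell = 0.44 V; n = 2.
[H⁺] = 10^(−6.15) = 7.1 × 10^-7 M, and Q = [Fe²⁺]·P(H₂) / [H⁺]^2 = 2.75 × 10^12.
E = E° − (0.0592/2) log Q = 0.44 − (0.0592/2)(12.440) = 0.072 V.

0.072 V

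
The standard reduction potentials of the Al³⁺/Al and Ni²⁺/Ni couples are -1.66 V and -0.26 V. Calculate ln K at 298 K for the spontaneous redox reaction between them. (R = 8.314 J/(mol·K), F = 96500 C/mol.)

ln K = 327.2

E°_cell = -0.26 − (-1.66) = 1.40 V, with n = 6 electrons transferred.
At equilibrium E = 0, so the Nernst equation gives ln K = nFE°/RT = (6)(96500)(1.40)/((8.314)(298)) = 327.18.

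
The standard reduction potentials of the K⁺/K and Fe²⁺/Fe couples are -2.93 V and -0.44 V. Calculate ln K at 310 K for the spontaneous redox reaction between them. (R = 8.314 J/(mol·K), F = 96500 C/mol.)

ln K = 186.5

E°_cell = -0.44 − (-2.93) = 2.49 V, with n = 2 electrons transferred.
At equilibrium E = 0, so the Nernst equation gives ln K = nFE°/RT = (2)(96500)(2.49)/((8.314)(310)) = 186.46.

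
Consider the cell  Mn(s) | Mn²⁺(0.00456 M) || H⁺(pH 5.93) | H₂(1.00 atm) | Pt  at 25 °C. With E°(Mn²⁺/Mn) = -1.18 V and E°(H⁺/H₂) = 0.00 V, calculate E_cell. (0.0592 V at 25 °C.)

The hydrogen couple is the cathode, so E°_cell = 1.18 V; n = 2.
[H⁺] = 10^(−5.93) = 1.2 × 10^-6 M, and Q = [Mn²⁺]·P(H₂) / [H⁺]^2 = 3.3 × 10^9.
E = E° − (0.0592/2) log Q = 1.18 − (0.0592/2)(9.519) = 0.898 V.

0.90 V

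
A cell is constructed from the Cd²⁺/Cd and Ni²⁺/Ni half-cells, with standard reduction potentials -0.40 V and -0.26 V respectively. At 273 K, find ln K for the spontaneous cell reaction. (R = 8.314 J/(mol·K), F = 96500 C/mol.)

ln K = 11.9

E°_cell = -0.26 − (-0.40) = 0.14 V, with n = 2 electrons transferred.
At equilibrium E = 0, so the Nernst equation gives ln K = nFE°/RT = (2)(96500)(0.14)/((8.314)(273)) = 11.90.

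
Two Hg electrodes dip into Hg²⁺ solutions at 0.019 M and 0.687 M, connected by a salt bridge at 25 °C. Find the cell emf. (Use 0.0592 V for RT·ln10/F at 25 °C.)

Both half-cells are Hg²⁺/Hg, so E°_cell = 0. The concentrated side is the cathode; the cell reaction moves Hg²⁺ from high to low concentration with n = 2.
Q = [Hg²⁺]_dilute/[Hg²⁺]_conc = 0.019/0.687 = 0.0277.
E = 0 − (0.0592/2) log Q = −(0.0592/2)(-1.558) = 0.0461 V.

0.046 V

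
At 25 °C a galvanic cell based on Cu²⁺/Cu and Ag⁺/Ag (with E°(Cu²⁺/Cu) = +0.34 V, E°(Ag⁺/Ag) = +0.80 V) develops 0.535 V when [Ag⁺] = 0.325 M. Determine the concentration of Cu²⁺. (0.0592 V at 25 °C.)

From the Nernst equation, log Q = n(E° − E)/0.0592 = 2(0.46 − 0.535)/0.0592 = -2.534, so Q = 0.00293.
With Q = [Cu²⁺]/[Ag⁺]^2 and the known concentrations, [Cu²⁺] in the numerator gives [Cu²⁺] = 3.1 × 10^-4 M.

3.1 × 10^-4 M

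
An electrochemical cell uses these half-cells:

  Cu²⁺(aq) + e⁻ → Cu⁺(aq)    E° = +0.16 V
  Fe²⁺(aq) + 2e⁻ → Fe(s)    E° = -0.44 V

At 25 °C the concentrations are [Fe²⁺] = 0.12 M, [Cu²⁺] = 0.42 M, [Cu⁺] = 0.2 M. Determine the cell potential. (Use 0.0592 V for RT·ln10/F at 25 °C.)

0.646 V

The Cu²⁺/Cu⁺ couple has the higher reduction potential and acts as the cathode, so E°_cell = +0.16 − (-0.44) = 0.60 V.
Balancing electrons gives n = 2; the reaction quotient is Q = [Fe²⁺]·[Cu⁺]^2/[Cu²⁺]^2 = 0.0272.
At 25 °C, E = E° − (0.0592/n) log Q = 0.60 − (0.0592/2)(-1.565) = 0.600 + 0.046 = 0.646 V.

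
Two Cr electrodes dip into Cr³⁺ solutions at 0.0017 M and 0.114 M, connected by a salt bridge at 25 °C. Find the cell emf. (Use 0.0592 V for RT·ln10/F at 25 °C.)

0.036 V

Both half-cells are Cr³⁺/Cr, so E°_cell = 0. The concentrated side is the cathode; the cell reaction moves Cr³⁺ from high to low concentration with n = 3.
Q = [Cr³⁺]_dilute/[Cr³⁺]_conc = 0.0017/0.114 = 0.0149.
E = 0 − (0.0592/3) log Q = −(0.0592/3)(-1.826) = 0.0360 V.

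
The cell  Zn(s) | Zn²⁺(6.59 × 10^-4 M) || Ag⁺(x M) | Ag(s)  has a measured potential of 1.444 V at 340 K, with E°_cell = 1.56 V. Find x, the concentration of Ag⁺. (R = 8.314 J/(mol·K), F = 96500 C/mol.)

4.9 × 10^-4 M

From the Nernst equation, ln Q = nF(E° − E)/RT = 2×96500×(1.56 − 1.444)/(8.314×340) = 7.920, so Q = 2750.
With Q = [Zn²⁺]/[Ag⁺]^2 and the known concentrations, [Ag⁺]^2 in the denominator gives [Ag⁺] = 4.9 × 10^-4 M.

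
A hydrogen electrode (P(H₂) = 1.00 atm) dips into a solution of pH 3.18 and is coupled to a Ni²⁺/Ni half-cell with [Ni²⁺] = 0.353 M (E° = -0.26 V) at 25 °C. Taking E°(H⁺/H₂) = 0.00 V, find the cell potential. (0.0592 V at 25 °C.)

0.085 V

The hydrogen couple is the cathode, so E°_cell = 0.26 V; n = 2.
[H⁺] = 10^(−3.18) = 6.6 × 10^-4 M, and Q = [Ni²⁺]·P(H₂) / [H⁺]^2 = 8.09 × 10^5.
E = E° − (0.0592/2) log Q = 0.26 − (0.0592/2)(5.908) = 0.085 V.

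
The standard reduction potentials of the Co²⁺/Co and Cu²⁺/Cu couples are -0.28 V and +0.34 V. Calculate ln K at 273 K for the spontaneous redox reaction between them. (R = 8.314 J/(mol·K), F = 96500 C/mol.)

ln K = 52.7

E°_cell = +0.34 − (-0.28) = 0.62 V, with n = 2 electrons transferred.
At equilibrium E = 0, so the Nernst equation gives ln K = nFE°/RT = (2)(96500)(0.62)/((8.314)(273)) = 52.72.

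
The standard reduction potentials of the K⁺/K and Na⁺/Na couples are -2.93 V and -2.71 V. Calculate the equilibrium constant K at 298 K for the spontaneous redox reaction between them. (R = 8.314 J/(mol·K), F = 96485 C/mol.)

E°_cell = -2.71 − (-2.93) = 0.22 V, with n = 1 electron transferred.
At equilibrium E = 0, so the Nernst equation gives ln K = nFE°/RT = (1)(96485)(0.22)/((8.314)(298)) = 8.57.
K = e^8.57 = 5300.

5300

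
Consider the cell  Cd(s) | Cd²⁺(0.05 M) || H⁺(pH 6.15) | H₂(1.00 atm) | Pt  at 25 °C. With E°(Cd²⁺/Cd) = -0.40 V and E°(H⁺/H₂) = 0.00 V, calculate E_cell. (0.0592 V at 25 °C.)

0.074 V

The hydrogen couple is the cathode, so E°_cell = 0.40 V; n = 2.
[H⁺] = 10^(−6.15) = 7.1 × 10^-7 M, and Q = [Cd²⁺]·P(H₂) / [H⁺]^2 = 9.98 × 10^10.
E = E° − (0.0592/2) log Q = 0.40 − (0.0592/2)(10.999) = 0.074 V.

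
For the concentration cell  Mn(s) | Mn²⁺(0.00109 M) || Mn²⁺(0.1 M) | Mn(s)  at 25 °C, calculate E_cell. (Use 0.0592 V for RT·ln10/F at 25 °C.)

0.058 V

Both half-cells are Mn²⁺/Mn, so E°_cell = 0. The concentrated side is the cathode; the cell reaction moves Mn²⁺ from high to low concentration with n = 2.
Q = [Mn²⁺]_dilute/[Mn²⁺]_conc = 0.00109/0.1 = 0.0109.
E = 0 − (0.0592/2) log Q = −(0.0592/2)(-1.963) = 0.0581 V.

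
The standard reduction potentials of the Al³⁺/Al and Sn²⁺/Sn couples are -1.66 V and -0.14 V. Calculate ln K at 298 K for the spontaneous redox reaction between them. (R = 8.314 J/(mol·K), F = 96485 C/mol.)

ln K = 355.2

E°_cell = -0.14 − (-1.66) = 1.52 V, with n = 6 electrons transferred.
At equilibrium E = 0, so the Nernst equation gives ln K = nFE°/RT = (6)(96485)(1.52)/((8.314)(298)) = 355.16.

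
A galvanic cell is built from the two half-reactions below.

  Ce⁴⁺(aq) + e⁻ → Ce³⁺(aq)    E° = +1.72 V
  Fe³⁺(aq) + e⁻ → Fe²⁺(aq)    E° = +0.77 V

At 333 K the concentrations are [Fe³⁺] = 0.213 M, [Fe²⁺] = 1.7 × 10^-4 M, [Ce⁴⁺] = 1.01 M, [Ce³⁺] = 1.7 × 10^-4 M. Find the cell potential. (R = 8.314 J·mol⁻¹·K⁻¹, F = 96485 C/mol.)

0.995 V

The Ce⁴⁺/Ce³⁺ couple has the higher reduction potential and acts as the cathode, so E°_cell = +1.72 − (+0.77) = 0.95 V.
Balancing electrons gives n = 1; the reaction quotient is Q = [Fe³⁺]·[Ce³⁺]/([Fe²⁺]·[Ce⁴⁺]) = 0.211.
E = E° − (RT/nF) ln Q = 0.95 − (8.314×333)/(1×96485) × (-1.556) = 0.950 + 0.045 = 0.995 V.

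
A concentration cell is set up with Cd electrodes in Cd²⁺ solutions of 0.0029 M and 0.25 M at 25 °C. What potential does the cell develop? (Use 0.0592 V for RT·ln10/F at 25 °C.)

Both half-cells are Cd²⁺/Cd, so E°_cell = 0. The concentrated side is the cathode; the cell reaction moves Cd²⁺ from high to low concentration with n = 2.
Q = [Cd²⁺]_dilute/[Cd²⁺]_conc = 0.0029/0.25 = 0.0116.
E = 0 − (0.0592/2) log Q = −(0.0592/2)(-1.936) = 0.0573 V.

0.057 V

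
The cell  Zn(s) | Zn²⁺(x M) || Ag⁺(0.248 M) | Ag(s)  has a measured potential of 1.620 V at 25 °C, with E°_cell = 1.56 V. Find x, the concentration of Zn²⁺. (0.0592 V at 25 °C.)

5.8 × 10^-4 M

From the Nernst equation, log Q = n(E° − E)/0.0592 = 2(1.56 − 1.620)/0.0592 = -2.027, so Q = 0.00940.
With Q = [Zn²⁺]/[Ag⁺]^2 and the known concentrations, [Zn²⁺] in the numerator gives [Zn²⁺] = 5.8 × 10^-4 M.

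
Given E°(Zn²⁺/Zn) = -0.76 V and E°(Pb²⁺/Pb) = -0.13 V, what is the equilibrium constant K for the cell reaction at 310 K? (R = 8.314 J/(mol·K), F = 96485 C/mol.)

E°_cell = -0.13 − (-0.76) = 0.63 V, with n = 2 electrons transferred.
At equilibrium E = 0, so the Nernst equation gives ln K = nFE°/RT = (2)(96485)(0.63)/((8.314)(310)) = 47.17.
K = e^47.17 = 3.1 × 10^20.

3.1 × 10^20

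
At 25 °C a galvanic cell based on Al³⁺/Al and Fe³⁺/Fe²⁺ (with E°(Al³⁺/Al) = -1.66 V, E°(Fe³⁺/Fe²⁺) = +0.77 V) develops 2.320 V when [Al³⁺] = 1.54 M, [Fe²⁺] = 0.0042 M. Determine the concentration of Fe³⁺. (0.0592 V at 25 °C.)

From the Nernst equation, log Q = n(E° − E)/0.0592 = 3(2.43 − 2.320)/0.0592 = 5.574, so Q = 3.75 × 10^5.
With Q = [Al³⁺]·[Fe²⁺]^3/[Fe³⁺]^3 and the known concentrations, [Fe³⁺]^3 in the denominator gives [Fe³⁺] = 6.7 × 10^-5 M.

6.7 × 10^-5 M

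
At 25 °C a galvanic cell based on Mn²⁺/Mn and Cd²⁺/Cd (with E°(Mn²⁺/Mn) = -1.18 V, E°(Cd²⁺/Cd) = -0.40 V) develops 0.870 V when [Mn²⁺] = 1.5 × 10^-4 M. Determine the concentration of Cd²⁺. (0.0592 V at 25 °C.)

0.16 M

From the Nernst equation, log Q = n(E° − E)/0.0592 = 2(0.78 − 0.870)/0.0592 = -3.041, so Q = 9.11 × 10^-4.
With Q = [Mn²⁺]/[Cd²⁺] and the known concentrations, [Cd²⁺] in the denominator gives [Cd²⁺] = 0.16 M.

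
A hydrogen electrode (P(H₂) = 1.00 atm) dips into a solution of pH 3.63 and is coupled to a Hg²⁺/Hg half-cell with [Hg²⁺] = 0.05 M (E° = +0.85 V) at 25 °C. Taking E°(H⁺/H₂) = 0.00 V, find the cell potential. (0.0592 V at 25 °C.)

1.03 V

The Hg²⁺/Hg couple is the cathode, so E°_cell = 0.85 V; n = 2.
[H⁺] = 10^(−3.63) = 2.3 × 10^-4 M, and Q = [H⁺]^2 / ([Hg²⁺]·P(H₂)) = 1.1 × 10^-6.
E = E° − (0.0592/2) log Q = 0.85 − (0.0592/2)(-5.959) = 1.026 V.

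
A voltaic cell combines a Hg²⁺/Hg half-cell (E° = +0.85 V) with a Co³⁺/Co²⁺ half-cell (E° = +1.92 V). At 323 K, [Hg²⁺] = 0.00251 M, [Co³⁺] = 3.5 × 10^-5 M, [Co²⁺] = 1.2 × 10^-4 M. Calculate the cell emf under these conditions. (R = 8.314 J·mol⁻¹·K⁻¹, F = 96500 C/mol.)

1.12 V

The Co³⁺/Co²⁺ couple has the higher reduction potential and acts as the cathode, so E°_cell = +1.92 − (+0.85) = 1.07 V.
Balancing electrons gives n = 2; the reaction quotient is Q = [Hg²⁺]·[Co²⁺]^2/[Co³⁺]^2 = 0.0295.
E = E° − (RT/nF) ln Q = 1.07 − (8.314×323)/(2×96500) × (-3.523) = 1.070 + 0.049 = 1.119 V.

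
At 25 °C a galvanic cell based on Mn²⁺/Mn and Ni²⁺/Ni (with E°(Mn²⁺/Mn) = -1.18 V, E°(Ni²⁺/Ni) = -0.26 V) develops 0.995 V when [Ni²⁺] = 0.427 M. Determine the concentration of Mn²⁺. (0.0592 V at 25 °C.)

From the Nernst equation, log Q = n(E° − E)/0.0592 = 2(0.92 − 0.995)/0.0592 = -2.534, so Q = 0.00293.
With Q = [Mn²⁺]/[Ni²⁺] and the known concentrations, [Mn²⁺] in the numerator gives [Mn²⁺] = 0.0012 M.

0.0012 M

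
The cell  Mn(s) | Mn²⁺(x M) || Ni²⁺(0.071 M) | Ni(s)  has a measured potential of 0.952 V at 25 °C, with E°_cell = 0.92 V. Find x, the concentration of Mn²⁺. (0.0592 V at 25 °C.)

From the Nernst equation, log Q = n(E° − E)/0.0592 = 2(0.92 − 0.952)/0.0592 = -1.081, so Q = 0.0830.
With Q = [Mn²⁺]/[Ni²⁺] and the known concentrations, [Mn²⁺] in the numerator gives [Mn²⁺] = 0.0059 M.

0.0059 M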